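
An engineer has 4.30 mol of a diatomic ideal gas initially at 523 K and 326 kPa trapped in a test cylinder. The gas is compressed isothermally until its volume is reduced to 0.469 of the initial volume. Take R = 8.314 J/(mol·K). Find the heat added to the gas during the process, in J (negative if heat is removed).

-14200 J

V₁ = nRT₁/P₁ = 4.30×8.314×523/326 = 57.4 L.
Isothermal: T stays 523 K; PV = const ⇒ V₂ = 26.9 L, P₂ = 695 kPa.
ΔU = 0 (ideal gas, T constant).
W = nRT ln(V₂/V₁) = 4.30×8.314×523×ln(0.469) = -14200 J.
Q = ΔU + W = -14200 J.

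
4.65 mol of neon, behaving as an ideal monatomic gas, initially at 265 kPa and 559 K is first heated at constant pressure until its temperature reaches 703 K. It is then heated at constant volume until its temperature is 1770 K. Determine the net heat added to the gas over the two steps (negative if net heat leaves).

V₁ = nRT₁/P₁ = 4.65×8.314×559/265 = 81.6 L.
Step 1 — Isobaric: P stays 265 kPa; V/T = const ⇒ T₂ = 703 K, V₂ = 103 L.
W = PΔV = 265×(103−81.6) kPa·L = 5570 J.
ΔU = nCvΔT = 4.65×12.5×(703−559) = 8350 J.
Q = ΔU + W = nCpΔT = 13900 J.
State after step 1: P = 265 kPa, V = 103 L, T = 703 K.
Step 2 — Isochoric: V stays 103 L; P/T = const ⇒ T₂ = 1770 K, P₂ = 667 kPa.
W = 0 (no volume change).
ΔU = nCvΔT = 4.65×12.5×(1770−703) = 61900 J.
Q = ΔU = 61900 J.
Net over both steps: W = 5570 J, Q = 75800 J, ΔU = 70200 J.

75800 J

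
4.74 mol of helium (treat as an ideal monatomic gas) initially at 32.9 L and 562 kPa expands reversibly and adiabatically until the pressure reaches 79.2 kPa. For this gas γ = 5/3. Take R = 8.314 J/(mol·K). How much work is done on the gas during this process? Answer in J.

T₁ = P₁V₁/(nR) = 562×32.9/(4.74×8.314) = 469 K.
Adiabatic: T₂/T₁ = (P₂/P₁)^((γ−1)/γ) ⇒ T₂ = 469×(0.141)^0.400 = 214 K; V₂ = 107 L.
ΔU = nCvΔT = 4.74×12.5×(214−469) = -15100 J.
Q = 0 for an adiabatic process, so W = −ΔU = 15100 J.
Work done on the gas = −W_by = -15100 J.

-15100 J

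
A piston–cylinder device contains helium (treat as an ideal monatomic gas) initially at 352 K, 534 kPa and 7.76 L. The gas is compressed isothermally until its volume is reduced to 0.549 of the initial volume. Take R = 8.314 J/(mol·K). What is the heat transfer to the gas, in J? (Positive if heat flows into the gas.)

-2480 J

n = P₁V₁/(RT₁) = 534×7.76/(8.314×352) = 1.42 mol.
Isothermal: T stays 352 K; PV = const ⇒ V₂ = 4.26 L, P₂ = 973 kPa.
ΔU = 0 (ideal gas, T constant).
W = nRT ln(V₂/V₁) = 1.42×8.314×352×ln(0.549) = -2480 J.
Q = ΔU + W = -2480 J.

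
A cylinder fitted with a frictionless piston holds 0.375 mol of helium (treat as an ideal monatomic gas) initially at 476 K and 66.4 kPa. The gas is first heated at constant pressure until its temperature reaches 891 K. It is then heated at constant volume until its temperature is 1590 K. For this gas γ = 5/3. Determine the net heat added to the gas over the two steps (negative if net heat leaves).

6500 J

V₁ = nRT₁/P₁ = 0.375×8.314×476/66.4 = 22.4 L.
Step 1 — Isobaric: P stays 66.4 kPa; V/T = const ⇒ T₂ = 891 K, V₂ = 41.8 L.
W = PΔV = 66.4×(41.8−22.4) kPa·L = 1290 J.
ΔU = nCvΔT = 0.375×12.5×(891−476) = 1940 J.
Q = ΔU + W = nCpΔT = 3230 J.
State after step 1: P = 66.4 kPa, V = 41.8 L, T = 891 K.
Step 2 — Isochoric: V stays 41.8 L; P/T = const ⇒ T₂ = 1590 K, P₂ = 118 kPa.
W = 0 (no volume change).
ΔU = nCvΔT = 0.375×12.5×(1590−891) = 3270 J.
Q = ΔU = 3270 J.
Net over both steps: W = 1290 J, Q = 6500 J, ΔU = 5210 J.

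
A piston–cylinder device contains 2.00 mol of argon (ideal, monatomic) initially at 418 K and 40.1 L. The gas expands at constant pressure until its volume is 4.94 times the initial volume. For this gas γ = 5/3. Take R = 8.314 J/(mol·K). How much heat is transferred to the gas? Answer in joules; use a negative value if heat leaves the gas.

P₁ = nRT₁/V₁ = 2.00×8.314×418/40.1 = 173 kPa.
Isobaric: P stays 173 kPa; V/T = const ⇒ T₂ = 2060 K, V₂ = 198 L.
W = PΔV = 173×(198−40.1) kPa·L = 27400 J.
ΔU = nCvΔT = 2.00×12.5×(2060−418) = 41100 J.
Q = ΔU + W = nCpΔT = 68500 J.

68500 J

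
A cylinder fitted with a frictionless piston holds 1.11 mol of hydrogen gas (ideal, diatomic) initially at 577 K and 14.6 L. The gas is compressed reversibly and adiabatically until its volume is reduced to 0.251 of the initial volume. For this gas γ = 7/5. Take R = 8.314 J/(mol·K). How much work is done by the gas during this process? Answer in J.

P₁ = nRT₁/V₁ = 1.11×8.314×577/14.6 = 365 kPa.
Adiabatic: TV^(γ−1) = const ⇒ T₂ = 577×(3.98)^0.400 = 1000 K; PV^γ = const ⇒ P₂ = 2530 kPa.
ΔU = nCvΔT = 1.11×20.8×(1000−577) = 9830 J.
Q = 0 for an adiabatic process, so W = −ΔU = -9830 J.

-9830 J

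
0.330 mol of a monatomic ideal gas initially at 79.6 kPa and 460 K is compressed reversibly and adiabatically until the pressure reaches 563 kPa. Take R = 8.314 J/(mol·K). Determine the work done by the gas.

V₁ = nRT₁/P₁ = 0.330×8.314×460/79.6 = 15.9 L.
Adiabatic: T₂/T₁ = (P₂/P₁)^((γ−1)/γ) ⇒ T₂ = 460×(7.07)^0.400 = 1010 K; V₂ = 4.90 L.
ΔU = nCvΔT = 0.330×12.5×(1010−460) = 2250 J.
Q = 0 for an adiabatic process, so W = −ΔU = -2250 J.

-2250 J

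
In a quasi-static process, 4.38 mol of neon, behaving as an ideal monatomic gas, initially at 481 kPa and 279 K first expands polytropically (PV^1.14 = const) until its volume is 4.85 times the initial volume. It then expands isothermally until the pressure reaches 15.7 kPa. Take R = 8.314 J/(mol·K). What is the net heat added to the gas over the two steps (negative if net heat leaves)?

V₁ = nRT₁/P₁ = 4.38×8.314×279/481 = 21.1 L.
Step 1 — Polytropic n=1.14: T₂ = T₁(V₁/V₂)^(n−1) = 279×(0.206)^0.14 = 224 K; P₂ = P₁(V₁/V₂)^n = 79.5 kPa.
W = (P₁V₁−P₂V₂)/(n−1) = (481×21.1−79.5×102)/0.14 = 14400 J.
ΔU = nCvΔT = 4.38×12.5×(224−279) = -3020 J.
Q = ΔU + W = 11400 J.
State after step 1: P = 79.5 kPa, V = 102 L, T = 224 K.
Step 2 — Isothermal: T stays 224 K; PV = const ⇒ V₂ = 519 L, P₂ = 15.7 kPa.
ΔU = 0 (ideal gas, T constant).
W = nRT ln(V₂/V₁) = 4.38×8.314×224×ln(5.06) = 13200 J.
Q = ΔU + W = 13200 J.
Net over both steps: W = 27600 J, Q = 24600 J, ΔU = -3020 J.

24600 J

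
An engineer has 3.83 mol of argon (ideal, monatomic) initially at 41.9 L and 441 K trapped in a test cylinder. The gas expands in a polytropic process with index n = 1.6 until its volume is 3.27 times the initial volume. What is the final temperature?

217 K

P₁ = nRT₁/V₁ = 3.83×8.314×441/41.9 = 335 kPa.
Polytropic n=1.6: T₂ = T₁(V₁/V₂)^(n−1) = 441×(0.306)^0.60 = 217 K; P₂ = P₁(V₁/V₂)^n = 50.3 kPa.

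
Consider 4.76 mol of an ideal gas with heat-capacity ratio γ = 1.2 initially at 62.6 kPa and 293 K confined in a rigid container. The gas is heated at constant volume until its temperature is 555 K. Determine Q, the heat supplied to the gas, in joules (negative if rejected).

51800 J

V₁ = nRT₁/P₁ = 4.76×8.314×293/62.6 = 185 L.
Isochoric: V stays 185 L; P/T = const ⇒ T₂ = 555 K, P₂ = 119 kPa.
W = 0 (no volume change).
ΔU = nCvΔT = 4.76×41.6×(555−293) = 51800 J.
Q = ΔU = 51800 J.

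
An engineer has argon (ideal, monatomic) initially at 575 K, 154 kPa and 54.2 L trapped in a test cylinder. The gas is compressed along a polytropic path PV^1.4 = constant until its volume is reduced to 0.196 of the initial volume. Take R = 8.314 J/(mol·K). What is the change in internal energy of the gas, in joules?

11500 J

n = P₁V₁/(RT₁) = 154×54.2/(8.314×575) = 1.75 mol.
Polytropic n=1.4: T₂ = T₁(V₁/V₂)^(n−1) = 575×(5.10)^0.40 = 1100 K; P₂ = P₁(V₁/V₂)^n = 1510 kPa.
For an ideal gas ΔU = nCvΔT with Cv = (3/2)R = 12.5 J/(mol·K).
ΔU = 1.75×12.5×(1100−575) = 11500 J.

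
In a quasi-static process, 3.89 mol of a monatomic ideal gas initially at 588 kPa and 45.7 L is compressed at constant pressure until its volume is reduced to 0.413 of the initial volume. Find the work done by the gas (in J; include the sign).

-15800 J

T₁ = P₁V₁/(nR) = 588×45.7/(3.89×8.314) = 831 K.
Isobaric: P stays 588 kPa; V/T = const ⇒ T₂ = 343 K, V₂ = 18.9 L.
W = PΔV = 588×(18.9−45.7) kPa·L = -15800 J.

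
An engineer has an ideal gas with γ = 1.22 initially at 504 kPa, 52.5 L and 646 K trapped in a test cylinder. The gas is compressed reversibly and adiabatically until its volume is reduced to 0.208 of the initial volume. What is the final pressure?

Adiabatic: TV^(γ−1) = const ⇒ T₂ = 646×(4.81)^0.220 = 913 K; PV^γ = const ⇒ P₂ = 3420 kPa.

3420 kPa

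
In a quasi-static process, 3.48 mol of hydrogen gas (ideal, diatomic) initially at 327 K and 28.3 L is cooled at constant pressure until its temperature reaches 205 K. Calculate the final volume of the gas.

P₁ = nRT₁/V₁ = 3.48×8.314×327/28.3 = 334 kPa.
Isobaric: P stays 334 kPa; V/T = const ⇒ T₂ = 205 K, V₂ = 17.7 L.

17.7 L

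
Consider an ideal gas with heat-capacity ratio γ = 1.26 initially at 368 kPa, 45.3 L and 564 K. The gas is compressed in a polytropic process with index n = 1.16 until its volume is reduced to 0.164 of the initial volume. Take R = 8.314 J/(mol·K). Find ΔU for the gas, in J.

21500 J

n = P₁V₁/(RT₁) = 368×45.3/(8.314×564) = 3.56 mol.
Polytropic n=1.16: T₂ = T₁(V₁/V₂)^(n−1) = 564×(6.10)^0.16 = 753 K; P₂ = P₁(V₁/V₂)^n = 3000 kPa.
For an ideal gas ΔU = nCvΔT with Cv = R/(γ−1) = 32.0 J/(mol·K).
ΔU = 3.56×32.0×(753−564) = 21500 J.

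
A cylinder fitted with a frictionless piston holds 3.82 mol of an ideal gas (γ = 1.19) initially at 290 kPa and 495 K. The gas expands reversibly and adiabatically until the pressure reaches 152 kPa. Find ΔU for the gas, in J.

-8110 J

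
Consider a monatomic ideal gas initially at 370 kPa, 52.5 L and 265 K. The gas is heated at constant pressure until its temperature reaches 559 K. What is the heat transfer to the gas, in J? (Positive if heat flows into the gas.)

53900 J

n = P₁V₁/(RT₁) = 370×52.5/(8.314×265) = 8.82 mol.
Isobaric: P stays 370 kPa; V/T = const ⇒ T₂ = 559 K, V₂ = 111 L.
W = PΔV = 370×(111−52.5) kPa·L = 21600 J.
ΔU = nCvΔT = 8.82×12.5×(559−265) = 32300 J.
Q = ΔU + W = nCpΔT = 53900 J.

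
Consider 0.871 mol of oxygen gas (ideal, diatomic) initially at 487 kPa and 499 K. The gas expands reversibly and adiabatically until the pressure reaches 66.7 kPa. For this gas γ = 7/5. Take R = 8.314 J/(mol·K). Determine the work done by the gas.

V₁ = nRT₁/P₁ = 0.871×8.314×499/487 = 7.42 L.
Adiabatic: T₂/T₁ = (P₂/P₁)^((γ−1)/γ) ⇒ T₂ = 499×(0.137)^0.286 = 283 K; V₂ = 30.7 L.
ΔU = nCvΔT = 0.871×20.8×(283−499) = -3910 J.
Q = 0 for an adiabatic process, so W = −ΔU = 3910 J.

3910 J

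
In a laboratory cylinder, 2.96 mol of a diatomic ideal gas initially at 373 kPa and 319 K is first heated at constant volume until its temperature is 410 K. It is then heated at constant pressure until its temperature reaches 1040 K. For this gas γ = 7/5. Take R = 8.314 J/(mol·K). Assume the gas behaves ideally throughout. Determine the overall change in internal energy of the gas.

V₁ = nRT₁/P₁ = 2.96×8.314×319/373 = 21.0 L.
Step 1 — Isochoric: V stays 21.0 L; P/T = const ⇒ T₂ = 410 K, P₂ = 479 kPa.
W = 0 (no volume change).
ΔU = nCvΔT = 2.96×20.8×(410−319) = 5600 J.
Q = ΔU = 5600 J.
State after step 1: P = 479 kPa, V = 21.0 L, T = 410 K.
Step 2 — Isobaric: P stays 479 kPa; V/T = const ⇒ T₂ = 1040 K, V₂ = 53.4 L.
W = PΔV = 479×(53.4−21.0) kPa·L = 15500 J.
ΔU = nCvΔT = 2.96×20.8×(1040−410) = 38800 J.
Q = ΔU + W = nCpΔT = 54300 J.
Net over both steps: W = 15500 J, Q = 59900 J, ΔU = 44400 J.

44400 J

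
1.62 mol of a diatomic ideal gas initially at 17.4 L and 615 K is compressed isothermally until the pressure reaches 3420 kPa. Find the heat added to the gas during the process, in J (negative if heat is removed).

-16300 J

P₁ = nRT₁/V₁ = 1.62×8.314×615/17.4 = 476 kPa.
Isothermal: T stays 615 K; PV = const ⇒ V₂ = 2.42 L, P₂ = 3420 kPa.
ΔU = 0 (ideal gas, T constant).
W = nRT ln(V₂/V₁) = 1.62×8.314×615×ln(0.139) = -16300 J.
Q = ΔU + W = -16300 J.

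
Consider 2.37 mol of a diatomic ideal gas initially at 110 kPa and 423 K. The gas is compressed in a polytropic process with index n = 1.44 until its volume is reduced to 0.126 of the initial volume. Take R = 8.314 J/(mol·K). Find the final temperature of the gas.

1050 K

V₁ = nRT₁/P₁ = 2.37×8.314×423/110 = 75.8 L.
Polytropic n=1.44: T₂ = T₁(V₁/V₂)^(n−1) = 423×(7.94)^0.44 = 1050 K; P₂ = P₁(V₁/V₂)^n = 2170 kPa.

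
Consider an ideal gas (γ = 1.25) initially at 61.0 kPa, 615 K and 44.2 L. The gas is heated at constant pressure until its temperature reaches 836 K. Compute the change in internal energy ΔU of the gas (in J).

n = P₁V₁/(RT₁) = 61.0×44.2/(8.314×615) = 0.527 mol.
Isobaric: P stays 61.0 kPa; V/T = const ⇒ T₂ = 836 K, V₂ = 60.1 L.
For an ideal gas ΔU = nCvΔT with Cv = R/(γ−1) = 33.3 J/(mol·K).
ΔU = 0.527×33.3×(836−615) = 3880 J.

3880 J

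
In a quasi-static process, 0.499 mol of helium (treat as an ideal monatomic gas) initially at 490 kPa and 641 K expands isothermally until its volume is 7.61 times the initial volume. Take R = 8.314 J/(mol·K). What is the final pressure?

64.4 kPa

V₁ = nRT₁/P₁ = 0.499×8.314×641/490 = 5.43 L.
Isothermal: T stays 641 K; PV = const ⇒ V₂ = 41.3 L, P₂ = 64.4 kPa.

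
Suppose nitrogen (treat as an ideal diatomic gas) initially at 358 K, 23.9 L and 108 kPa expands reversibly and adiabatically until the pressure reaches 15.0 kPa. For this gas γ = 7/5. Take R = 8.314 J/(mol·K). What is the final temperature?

204 K

Adiabatic: T₂/T₁ = (P₂/P₁)^((γ−1)/γ) ⇒ T₂ = 358×(0.139)^0.286 = 204 K; V₂ = 97.9 L.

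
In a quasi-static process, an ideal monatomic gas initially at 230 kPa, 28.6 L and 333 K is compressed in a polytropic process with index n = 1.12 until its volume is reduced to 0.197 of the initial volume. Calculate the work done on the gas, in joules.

11800 J

n = P₁V₁/(RT₁) = 230×28.6/(8.314×333) = 2.38 mol.
Polytropic n=1.12: T₂ = T₁(V₁/V₂)^(n−1) = 333×(5.08)^0.12 = 405 K; P₂ = P₁(V₁/V₂)^n = 1420 kPa.
W = (P₁V₁−P₂V₂)/(n−1) = (230×28.6−1420×5.63)/0.12 = -11800 J.
Work done on the gas = −W_by = 11800 J.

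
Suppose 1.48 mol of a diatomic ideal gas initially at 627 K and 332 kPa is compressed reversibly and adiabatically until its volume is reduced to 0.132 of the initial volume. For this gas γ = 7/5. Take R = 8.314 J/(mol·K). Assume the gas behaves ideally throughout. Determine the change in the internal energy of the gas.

24100 J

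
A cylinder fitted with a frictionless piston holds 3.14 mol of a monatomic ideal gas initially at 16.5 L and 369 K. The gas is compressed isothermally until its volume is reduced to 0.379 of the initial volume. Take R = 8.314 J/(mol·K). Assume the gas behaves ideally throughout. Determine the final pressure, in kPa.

1540 kPa

P₁ = nRT₁/V₁ = 3.14×8.314×369/16.5 = 584 kPa.
Isothermal: T stays 369 K; PV = const ⇒ V₂ = 6.25 L, P₂ = 1540 kPa.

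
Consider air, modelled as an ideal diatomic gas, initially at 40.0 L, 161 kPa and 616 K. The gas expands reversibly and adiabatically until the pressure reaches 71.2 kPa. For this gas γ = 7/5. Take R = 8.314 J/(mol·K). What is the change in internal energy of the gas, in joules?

n = P₁V₁/(RT₁) = 161×40.0/(8.314×616) = 1.26 mol.
Adiabatic: T₂/T₁ = (P₂/P₁)^((γ−1)/γ) ⇒ T₂ = 616×(0.442)^0.286 = 488 K; V₂ = 71.6 L.
For an ideal gas ΔU = nCvΔT with Cv = (5/2)R = 20.8 J/(mol·K).
ΔU = 1.26×20.8×(488−616) = -3350 J.

-3350 J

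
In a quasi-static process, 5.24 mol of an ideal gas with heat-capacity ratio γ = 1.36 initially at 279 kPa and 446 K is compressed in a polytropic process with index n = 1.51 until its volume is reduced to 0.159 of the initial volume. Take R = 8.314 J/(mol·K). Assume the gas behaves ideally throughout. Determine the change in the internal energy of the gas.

83900 J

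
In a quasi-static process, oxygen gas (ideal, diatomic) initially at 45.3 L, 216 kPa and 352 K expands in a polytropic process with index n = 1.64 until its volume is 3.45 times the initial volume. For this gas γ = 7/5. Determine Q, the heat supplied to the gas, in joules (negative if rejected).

n = P₁V₁/(RT₁) = 216×45.3/(8.314×352) = 3.34 mol.
Polytropic n=1.64: T₂ = T₁(V₁/V₂)^(n−1) = 352×(0.290)^0.64 = 159 K; P₂ = P₁(V₁/V₂)^n = 28.3 kPa.
W = (P₁V₁−P₂V₂)/(n−1) = (216×45.3−28.3×156)/0.64 = 8370 J.
ΔU = nCvΔT = 3.34×20.8×(159−352) = -13400 J.
Q = ΔU + W = -5020 J.

-5020 J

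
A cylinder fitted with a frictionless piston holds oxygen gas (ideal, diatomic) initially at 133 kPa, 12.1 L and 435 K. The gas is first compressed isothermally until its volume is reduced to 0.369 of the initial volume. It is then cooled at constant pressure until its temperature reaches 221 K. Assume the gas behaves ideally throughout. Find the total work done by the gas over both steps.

n = P₁V₁/(RT₁) = 133×12.1/(8.314×435) = 0.445 mol.
Step 1 — Isothermal: T stays 435 K; PV = const ⇒ V₂ = 4.46 L, P₂ = 360 kPa.
ΔU = 0 (ideal gas, T constant).
W = nRT ln(V₂/V₁) = 0.445×8.314×435×ln(0.369) = -1600 J.
Q = ΔU + W = -1600 J.
State after step 1: P = 360 kPa, V = 4.46 L, T = 435 K.
Step 2 — Isobaric: P stays 360 kPa; V/T = const ⇒ T₂ = 221 K, V₂ = 2.27 L.
W = PΔV = 360×(2.27−4.46) kPa·L = -792 J.
ΔU = nCvΔT = 0.445×20.8×(221−435) = -1980 J.
Q = ΔU + W = nCpΔT = -2770 J.
Net over both steps: W = -2400 J, Q = -4380 J, ΔU = -1980 J.

-2400 J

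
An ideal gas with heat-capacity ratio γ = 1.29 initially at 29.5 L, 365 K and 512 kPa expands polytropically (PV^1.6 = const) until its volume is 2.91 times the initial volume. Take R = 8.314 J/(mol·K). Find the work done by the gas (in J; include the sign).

11900 J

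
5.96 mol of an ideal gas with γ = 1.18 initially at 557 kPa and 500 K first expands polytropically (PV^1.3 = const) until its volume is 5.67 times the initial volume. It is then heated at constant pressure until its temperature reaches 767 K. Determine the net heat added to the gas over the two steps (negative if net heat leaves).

V₁ = nRT₁/P₁ = 5.96×8.314×500/557 = 44.5 L.
Step 1 — Polytropic n=1.3: T₂ = T₁(V₁/V₂)^(n−1) = 500×(0.176)^0.30 = 297 K; P₂ = P₁(V₁/V₂)^n = 58.4 kPa.
W = (P₁V₁−P₂V₂)/(n−1) = (557×44.5−58.4×252)/0.30 = 33500 J.
ΔU = nCvΔT = 5.96×46.2×(297−500) = -55900 J.
Q = ΔU + W = -22300 J.
State after step 1: P = 58.4 kPa, V = 252 L, T = 297 K.
Step 2 — Isobaric: P stays 58.4 kPa; V/T = const ⇒ T₂ = 767 K, V₂ = 651 L.
W = PΔV = 58.4×(651−252) kPa·L = 23300 J.
ΔU = nCvΔT = 5.96×46.2×(767−297) = 129000 J.
Q = ΔU + W = nCpΔT = 153000 J.
Net over both steps: W = 56800 J, Q = 130000 J, ΔU = 73500 J.

130000 J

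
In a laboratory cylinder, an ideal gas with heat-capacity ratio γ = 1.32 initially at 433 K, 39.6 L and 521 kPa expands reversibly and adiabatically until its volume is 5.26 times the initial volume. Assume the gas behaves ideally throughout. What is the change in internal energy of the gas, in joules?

n = P₁V₁/(RT₁) = 521×39.6/(8.314×433) = 5.73 mol.
Adiabatic: TV^(γ−1) = const ⇒ T₂ = 433×(0.190)^0.320 = 255 K; PV^γ = const ⇒ P₂ = 58.2 kPa.
For an ideal gas ΔU = nCvΔT with Cv = R/(γ−1) = 26.0 J/(mol·K).
ΔU = 5.73×26.0×(255−433) = -26600 J.

-26600 J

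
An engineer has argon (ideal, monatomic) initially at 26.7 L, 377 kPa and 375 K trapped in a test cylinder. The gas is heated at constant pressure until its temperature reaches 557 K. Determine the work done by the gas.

4890 J

n = P₁V₁/(RT₁) = 377×26.7/(8.314×375) = 3.23 mol.
Isobaric: P stays 377 kPa; V/T = const ⇒ T₂ = 557 K, V₂ = 39.7 L.
W = PΔV = 377×(39.7−26.7) kPa·L = 4890 J.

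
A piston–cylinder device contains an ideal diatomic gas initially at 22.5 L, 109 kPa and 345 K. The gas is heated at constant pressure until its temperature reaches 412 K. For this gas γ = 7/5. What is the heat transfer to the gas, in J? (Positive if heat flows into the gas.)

1670 J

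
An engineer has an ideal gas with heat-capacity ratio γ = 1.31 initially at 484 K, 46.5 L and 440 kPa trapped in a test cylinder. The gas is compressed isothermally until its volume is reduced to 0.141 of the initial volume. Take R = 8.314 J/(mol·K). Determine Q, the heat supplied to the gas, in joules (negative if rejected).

-40100 J

n = P₁V₁/(RT₁) = 440×46.5/(8.314×484) = 5.08 mol.
Isothermal: T stays 484 K; PV = const ⇒ V₂ = 6.56 L, P₂ = 3120 kPa.
ΔU = 0 (ideal gas, T constant).
W = nRT ln(V₂/V₁) = 5.08×8.314×484×ln(0.141) = -40100 J.
Q = ΔU + W = -40100 J.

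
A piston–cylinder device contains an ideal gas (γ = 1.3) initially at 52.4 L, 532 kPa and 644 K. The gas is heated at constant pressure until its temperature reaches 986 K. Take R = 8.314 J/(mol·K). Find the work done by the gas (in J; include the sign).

n = P₁V₁/(RT₁) = 532×52.4/(8.314×644) = 5.21 mol.
Isobaric: P stays 532 kPa; V/T = const ⇒ T₂ = 986 K, V₂ = 80.2 L.
W = PΔV = 532×(80.2−52.4) kPa·L = 14800 J.

14800 J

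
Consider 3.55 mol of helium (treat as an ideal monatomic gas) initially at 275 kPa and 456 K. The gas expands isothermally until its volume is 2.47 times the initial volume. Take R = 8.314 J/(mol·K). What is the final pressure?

V₁ = nRT₁/P₁ = 3.55×8.314×456/275 = 48.9 L.
Isothermal: T stays 456 K; PV = const ⇒ V₂ = 121 L, P₂ = 111 kPa.

111 kPa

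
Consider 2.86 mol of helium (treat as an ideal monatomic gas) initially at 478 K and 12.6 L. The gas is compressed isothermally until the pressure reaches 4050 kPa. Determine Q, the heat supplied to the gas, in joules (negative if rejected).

-17100 J

P₁ = nRT₁/V₁ = 2.86×8.314×478/12.6 = 902 kPa.
Isothermal: T stays 478 K; PV = const ⇒ V₂ = 2.81 L, P₂ = 4050 kPa.
ΔU = 0 (ideal gas, T constant).
W = nRT ln(V₂/V₁) = 2.86×8.314×478×ln(0.223) = -17100 J.
Q = ΔU + W = -17100 J.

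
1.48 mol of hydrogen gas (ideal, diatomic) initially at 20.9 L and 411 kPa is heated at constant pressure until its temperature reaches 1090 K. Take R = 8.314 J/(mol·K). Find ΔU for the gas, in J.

12100 J

T₁ = P₁V₁/(nR) = 411×20.9/(1.48×8.314) = 698 K.
Isobaric: P stays 411 kPa; V/T = const ⇒ T₂ = 1090 K, V₂ = 32.6 L.
For an ideal gas ΔU = nCvΔT with Cv = (5/2)R = 20.8 J/(mol·K).
ΔU = 1.48×20.8×(1090−698) = 12100 J.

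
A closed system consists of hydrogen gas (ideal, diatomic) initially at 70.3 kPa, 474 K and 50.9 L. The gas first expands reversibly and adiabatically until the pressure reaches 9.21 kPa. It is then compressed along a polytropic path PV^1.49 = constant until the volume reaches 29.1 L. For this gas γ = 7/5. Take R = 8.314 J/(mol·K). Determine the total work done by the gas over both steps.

n = P₁V₁/(RT₁) = 70.3×50.9/(8.314×474) = 0.908 mol.
Step 1 — Adiabatic: T₂/T₁ = (P₂/P₁)^((γ−1)/γ) ⇒ T₂ = 474×(0.131)^0.286 = 265 K; V₂ = 217 L.
ΔU = nCvΔT = 0.908×20.8×(265−474) = -3940 J.
Q = 0 for an adiabatic process, so W = −ΔU = 3940 J.
State after step 1: P = 9.21 kPa, V = 217 L, T = 265 K.
Step 2 — Polytropic n=1.49: T₂ = T₁(V₁/V₂)^(n−1) = 265×(7.47)^0.49 = 710 K; P₂ = P₁(V₁/V₂)^n = 184 kPa.
W = (P₁V₁−P₂V₂)/(n−1) = (9.21×217−184×29.1)/0.49 = -6860 J.
ΔU = nCvΔT = 0.908×20.8×(710−265) = 8400 J.
Q = ΔU + W = 1540 J.
Net over both steps: W = -2920 J, Q = 1540 J, ΔU = 4460 J.

-2920 J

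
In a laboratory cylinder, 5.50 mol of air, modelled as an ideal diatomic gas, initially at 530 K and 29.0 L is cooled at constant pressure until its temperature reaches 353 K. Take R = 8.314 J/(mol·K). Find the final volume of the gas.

19.3 L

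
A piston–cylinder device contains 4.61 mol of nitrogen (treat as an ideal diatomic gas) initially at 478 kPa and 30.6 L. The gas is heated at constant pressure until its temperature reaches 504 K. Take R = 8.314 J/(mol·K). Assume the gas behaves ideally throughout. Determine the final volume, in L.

T₁ = P₁V₁/(nR) = 478×30.6/(4.61×8.314) = 382 K.
Isobaric: P stays 478 kPa; V/T = const ⇒ T₂ = 504 K, V₂ = 40.4 L.

40.4 L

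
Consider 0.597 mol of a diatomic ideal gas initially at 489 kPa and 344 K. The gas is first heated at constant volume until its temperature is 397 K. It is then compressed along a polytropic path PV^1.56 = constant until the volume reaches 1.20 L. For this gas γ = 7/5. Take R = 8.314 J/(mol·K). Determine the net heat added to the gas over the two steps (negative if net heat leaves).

V₁ = nRT₁/P₁ = 0.597×8.314×344/489 = 3.49 L.
Step 1 — Isochoric: V stays 3.49 L; P/T = const ⇒ T₂ = 397 K, P₂ = 564 kPa.
W = 0 (no volume change).
ΔU = nCvΔT = 0.597×20.8×(397−344) = 658 J.
Q = ΔU = 658 J.
State after step 1: P = 564 kPa, V = 3.49 L, T = 397 K.
Step 2 — Polytropic n=1.56: T₂ = T₁(V₁/V₂)^(n−1) = 397×(2.91)^0.56 = 722 K; P₂ = P₁(V₁/V₂)^n = 2990 kPa.
W = (P₁V₁−P₂V₂)/(n−1) = (564×3.49−2990×1.20)/0.56 = -2880 J.
ΔU = nCvΔT = 0.597×20.8×(722−397) = 4030 J.
Q = ΔU + W = 1150 J.
Net over both steps: W = -2880 J, Q = 1810 J, ΔU = 4690 J.

1810 J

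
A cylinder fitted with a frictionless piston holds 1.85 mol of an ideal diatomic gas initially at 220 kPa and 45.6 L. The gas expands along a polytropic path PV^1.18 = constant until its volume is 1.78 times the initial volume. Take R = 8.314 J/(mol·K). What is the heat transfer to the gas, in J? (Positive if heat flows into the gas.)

T₁ = P₁V₁/(nR) = 220×45.6/(1.85×8.314) = 652 K.
Polytropic n=1.18: T₂ = T₁(V₁/V₂)^(n−1) = 652×(0.562)^0.18 = 588 K; P₂ = P₁(V₁/V₂)^n = 111 kPa.
W = (P₁V₁−P₂V₂)/(n−1) = (220×45.6−111×81.2)/0.18 = 5490 J.
ΔU = nCvΔT = 1.85×20.8×(588−652) = -2470 J.
Q = ΔU + W = 3020 J.

3020 J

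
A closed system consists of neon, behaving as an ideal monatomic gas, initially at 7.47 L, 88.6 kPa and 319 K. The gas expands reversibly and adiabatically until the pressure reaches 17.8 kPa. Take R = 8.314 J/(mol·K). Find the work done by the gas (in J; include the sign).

n = P₁V₁/(RT₁) = 88.6×7.47/(8.314×319) = 0.250 mol.
Adiabatic: T₂/T₁ = (P₂/P₁)^((γ−1)/γ) ⇒ T₂ = 319×(0.201)^0.400 = 168 K; V₂ = 19.6 L.
ΔU = nCvΔT = 0.250×12.5×(168−319) = -470 J.
Q = 0 for an adiabatic process, so W = −ΔU = 470 J.

470 J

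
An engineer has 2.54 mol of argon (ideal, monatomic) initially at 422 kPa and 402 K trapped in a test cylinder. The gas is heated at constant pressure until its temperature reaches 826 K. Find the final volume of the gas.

41.3 L

V₁ = nRT₁/P₁ = 2.54×8.314×402/422 = 20.1 L.
Isobaric: P stays 422 kPa; V/T = const ⇒ T₂ = 826 K, V₂ = 41.3 L.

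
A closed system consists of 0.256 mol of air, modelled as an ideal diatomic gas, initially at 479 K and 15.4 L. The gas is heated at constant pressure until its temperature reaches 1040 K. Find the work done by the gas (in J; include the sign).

P₁ = nRT₁/V₁ = 0.256×8.314×479/15.4 = 66.2 kPa.
Isobaric: P stays 66.2 kPa; V/T = const ⇒ T₂ = 1040 K, V₂ = 33.4 L.
W = PΔV = 66.2×(33.4−15.4) kPa·L = 1190 J.

1190 J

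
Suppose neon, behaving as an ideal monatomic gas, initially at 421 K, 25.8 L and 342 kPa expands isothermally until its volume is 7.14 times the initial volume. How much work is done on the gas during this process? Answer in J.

-17300 J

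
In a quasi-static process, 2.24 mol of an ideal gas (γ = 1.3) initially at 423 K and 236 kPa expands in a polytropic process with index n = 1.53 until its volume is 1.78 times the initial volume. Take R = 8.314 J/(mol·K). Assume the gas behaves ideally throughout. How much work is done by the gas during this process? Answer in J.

3910 J

V₁ = nRT₁/P₁ = 2.24×8.314×423/236 = 33.4 L.
Polytropic n=1.53: T₂ = T₁(V₁/V₂)^(n−1) = 423×(0.562)^0.53 = 312 K; P₂ = P₁(V₁/V₂)^n = 97.7 kPa.
W = (P₁V₁−P₂V₂)/(n−1) = (236×33.4−97.7×59.4)/0.53 = 3910 J.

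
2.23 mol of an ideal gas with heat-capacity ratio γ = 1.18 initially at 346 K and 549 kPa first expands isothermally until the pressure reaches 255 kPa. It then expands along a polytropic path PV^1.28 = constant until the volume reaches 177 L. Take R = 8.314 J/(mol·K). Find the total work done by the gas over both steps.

V₁ = nRT₁/P₁ = 2.23×8.314×346/549 = 11.7 L.
Step 1 — Isothermal: T stays 346 K; PV = const ⇒ V₂ = 25.2 L, P₂ = 255 kPa.
ΔU = 0 (ideal gas, T constant).
W = nRT ln(V₂/V₁) = 2.23×8.314×346×ln(2.15) = 4920 J.
Q = ΔU + W = 4920 J.
State after step 1: P = 255 kPa, V = 25.2 L, T = 346 K.
Step 2 — Polytropic n=1.28: T₂ = T₁(V₁/V₂)^(n−1) = 346×(0.142)^0.28 = 200 K; P₂ = P₁(V₁/V₂)^n = 21.0 kPa.
W = (P₁V₁−P₂V₂)/(n−1) = (255×25.2−21.0×177)/0.28 = 9640 J.
ΔU = nCvΔT = 2.23×46.2×(200−346) = -15000 J.
Q = ΔU + W = -5360 J.
Net over both steps: W = 14600 J, Q = -438 J, ΔU = -15000 J.

14600 J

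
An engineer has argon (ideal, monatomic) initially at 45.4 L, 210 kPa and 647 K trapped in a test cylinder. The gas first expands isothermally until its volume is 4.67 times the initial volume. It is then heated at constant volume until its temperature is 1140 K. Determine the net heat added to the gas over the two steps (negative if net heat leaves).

25600 J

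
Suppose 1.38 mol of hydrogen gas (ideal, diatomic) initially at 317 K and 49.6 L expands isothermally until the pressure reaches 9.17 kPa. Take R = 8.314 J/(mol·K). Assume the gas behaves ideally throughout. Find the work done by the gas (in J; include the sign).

7560 J

P₁ = nRT₁/V₁ = 1.38×8.314×317/49.6 = 73.3 kPa.
Isothermal: T stays 317 K; PV = const ⇒ V₂ = 397 L, P₂ = 9.17 kPa.
W = nRT ln(V₂/V₁) = 1.38×8.314×317×ln(8.00) = 7560 J.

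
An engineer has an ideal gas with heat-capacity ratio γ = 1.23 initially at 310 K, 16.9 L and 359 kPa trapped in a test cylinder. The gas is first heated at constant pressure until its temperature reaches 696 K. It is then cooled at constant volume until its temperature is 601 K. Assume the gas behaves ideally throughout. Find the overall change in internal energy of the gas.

n = P₁V₁/(RT₁) = 359×16.9/(8.314×310) = 2.35 mol.
Step 1 — Isobaric: P stays 359 kPa; V/T = const ⇒ T₂ = 696 K, V₂ = 37.9 L.
W = PΔV = 359×(37.9−16.9) kPa·L = 7550 J.
ΔU = nCvΔT = 2.35×36.1×(696−310) = 32800 J.
Q = ΔU + W = nCpΔT = 40400 J.
State after step 1: P = 359 kPa, V = 37.9 L, T = 696 K.
Step 2 — Isochoric: V stays 37.9 L; P/T = const ⇒ T₂ = 601 K, P₂ = 310 kPa.
W = 0 (no volume change).
ΔU = nCvΔT = 2.35×36.1×(601−696) = -8080 J.
Q = ΔU = -8080 J.
Net over both steps: W = 7550 J, Q = 32300 J, ΔU = 24800 J.

24800 J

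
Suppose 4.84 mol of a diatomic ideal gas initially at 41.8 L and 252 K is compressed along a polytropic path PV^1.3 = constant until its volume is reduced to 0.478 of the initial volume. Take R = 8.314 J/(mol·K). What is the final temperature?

314 K

P₁ = nRT₁/V₁ = 4.84×8.314×252/41.8 = 243 kPa.
Polytropic n=1.3: T₂ = T₁(V₁/V₂)^(n−1) = 252×(2.09)^0.30 = 314 K; P₂ = P₁(V₁/V₂)^n = 633 kPa.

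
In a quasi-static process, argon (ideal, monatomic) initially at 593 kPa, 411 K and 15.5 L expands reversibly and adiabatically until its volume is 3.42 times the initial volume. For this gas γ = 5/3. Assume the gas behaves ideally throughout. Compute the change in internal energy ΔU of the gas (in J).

n = P₁V₁/(RT₁) = 593×15.5/(8.314×411) = 2.69 mol.
Adiabatic: TV^(γ−1) = const ⇒ T₂ = 411×(0.292)^0.667 = 181 K; PV^γ = const ⇒ P₂ = 76.4 kPa.
For an ideal gas ΔU = nCvΔT with Cv = (3/2)R = 12.5 J/(mol·K).
ΔU = 2.69×12.5×(181−411) = -7710 J.

-7710 J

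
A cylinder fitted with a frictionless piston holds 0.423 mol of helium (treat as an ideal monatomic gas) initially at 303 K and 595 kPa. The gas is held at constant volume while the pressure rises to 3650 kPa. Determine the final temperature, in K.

1860 K

V₁ = nRT₁/P₁ = 0.423×8.314×303/595 = 1.79 L.
Isochoric: V stays 1.79 L; P/T = const ⇒ T₂ = 1860 K, P₂ = 3650 kPa.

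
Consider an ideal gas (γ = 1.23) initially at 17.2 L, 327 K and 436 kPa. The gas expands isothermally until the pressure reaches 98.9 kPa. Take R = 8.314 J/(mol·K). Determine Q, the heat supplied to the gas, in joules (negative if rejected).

11100 J

n = P₁V₁/(RT₁) = 436×17.2/(8.314×327) = 2.76 mol.
Isothermal: T stays 327 K; PV = const ⇒ V₂ = 75.8 L, P₂ = 98.9 kPa.
ΔU = 0 (ideal gas, T constant).
W = nRT ln(V₂/V₁) = 2.76×8.314×327×ln(4.41) = 11100 J.
Q = ΔU + W = 11100 J.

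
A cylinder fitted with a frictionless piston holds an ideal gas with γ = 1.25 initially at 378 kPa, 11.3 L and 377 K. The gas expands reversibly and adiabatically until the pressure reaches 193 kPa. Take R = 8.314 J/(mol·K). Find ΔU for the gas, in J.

-2150 J

n = P₁V₁/(RT₁) = 378×11.3/(8.314×377) = 1.36 mol.
Adiabatic: T₂/T₁ = (P₂/P₁)^((γ−1)/γ) ⇒ T₂ = 377×(0.511)^0.200 = 330 K; V₂ = 19.3 L.
For an ideal gas ΔU = nCvΔT with Cv = R/(γ−1) = 33.3 J/(mol·K).
ΔU = 1.36×33.3×(330−377) = -2150 J.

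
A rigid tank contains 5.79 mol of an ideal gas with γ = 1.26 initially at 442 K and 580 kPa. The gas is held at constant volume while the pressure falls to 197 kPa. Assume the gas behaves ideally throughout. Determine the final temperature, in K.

150 K

V₁ = nRT₁/P₁ = 5.79×8.314×442/580 = 36.7 L.
Isochoric: V stays 36.7 L; P/T = const ⇒ T₂ = 150 K, P₂ = 197 kPa.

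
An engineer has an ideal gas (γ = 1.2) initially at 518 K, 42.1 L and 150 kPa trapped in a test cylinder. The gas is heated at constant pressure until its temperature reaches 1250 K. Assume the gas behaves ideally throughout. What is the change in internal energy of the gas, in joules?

n = P₁V₁/(RT₁) = 150×42.1/(8.314×518) = 1.47 mol.
Isobaric: P stays 150 kPa; V/T = const ⇒ T₂ = 1250 K, V₂ = 102 L.
For an ideal gas ΔU = nCvΔT with Cv = R/(γ−1) = 41.6 J/(mol·K).
ΔU = 1.47×41.6×(1250−518) = 44600 J.

44600 J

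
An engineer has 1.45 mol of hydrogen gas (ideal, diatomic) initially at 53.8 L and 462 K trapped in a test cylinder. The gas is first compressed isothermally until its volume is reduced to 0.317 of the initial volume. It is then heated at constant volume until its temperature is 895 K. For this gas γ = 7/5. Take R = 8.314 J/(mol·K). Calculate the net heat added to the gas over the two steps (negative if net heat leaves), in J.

6650 J

P₁ = nRT₁/V₁ = 1.45×8.314×462/53.8 = 104 kPa.
Step 1 — Isothermal: T stays 462 K; PV = const ⇒ V₂ = 17.1 L, P₂ = 327 kPa.
ΔU = 0 (ideal gas, T constant).
W = nRT ln(V₂/V₁) = 1.45×8.314×462×ln(0.317) = -6400 J.
Q = ΔU + W = -6400 J.
State after step 1: P = 327 kPa, V = 17.1 L, T = 462 K.
Step 2 — Isochoric: V stays 17.1 L; P/T = const ⇒ T₂ = 895 K, P₂ = 633 kPa.
W = 0 (no volume change).
ΔU = nCvΔT = 1.45×20.8×(895−462) = 13000 J.
Q = ΔU = 13000 J.
Net over both steps: W = -6400 J, Q = 6650 J, ΔU = 13000 J.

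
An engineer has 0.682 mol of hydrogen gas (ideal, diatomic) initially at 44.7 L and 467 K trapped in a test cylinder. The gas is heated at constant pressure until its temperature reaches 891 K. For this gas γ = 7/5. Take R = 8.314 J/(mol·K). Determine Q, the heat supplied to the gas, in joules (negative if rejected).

8410 J

P₁ = nRT₁/V₁ = 0.682×8.314×467/44.7 = 59.2 kPa.
Isobaric: P stays 59.2 kPa; V/T = const ⇒ T₂ = 891 K, V₂ = 85.3 L.
W = PΔV = 59.2×(85.3−44.7) kPa·L = 2400 J.
ΔU = nCvΔT = 0.682×20.8×(891−467) = 6010 J.
Q = ΔU + W = nCpΔT = 8410 J.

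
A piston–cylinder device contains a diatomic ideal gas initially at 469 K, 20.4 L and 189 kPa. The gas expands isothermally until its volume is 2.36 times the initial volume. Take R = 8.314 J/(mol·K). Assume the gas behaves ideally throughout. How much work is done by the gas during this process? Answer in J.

3310 J

n = P₁V₁/(RT₁) = 189×20.4/(8.314×469) = 0.989 mol.
Isothermal: T stays 469 K; PV = const ⇒ V₂ = 48.1 L, P₂ = 80.1 kPa.
W = nRT ln(V₂/V₁) = 0.989×8.314×469×ln(2.36) = 3310 J.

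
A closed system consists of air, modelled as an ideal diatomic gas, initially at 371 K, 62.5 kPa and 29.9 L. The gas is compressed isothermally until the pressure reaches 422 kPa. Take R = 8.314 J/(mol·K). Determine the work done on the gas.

n = P₁V₁/(RT₁) = 62.5×29.9/(8.314×371) = 0.606 mol.
Isothermal: T stays 371 K; PV = const ⇒ V₂ = 4.43 L, P₂ = 422 kPa.
W = nRT ln(V₂/V₁) = 0.606×8.314×371×ln(0.148) = -3570 J.
Work done on the gas = −W_by = 3570 J.

3570 J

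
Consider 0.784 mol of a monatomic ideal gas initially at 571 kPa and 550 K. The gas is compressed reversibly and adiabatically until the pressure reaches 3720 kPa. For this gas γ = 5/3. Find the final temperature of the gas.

1160 K

V₁ = nRT₁/P₁ = 0.784×8.314×550/571 = 6.28 L.
Adiabatic: T₂/T₁ = (P₂/P₁)^((γ−1)/γ) ⇒ T₂ = 550×(6.51)^0.400 = 1160 K; V₂ = 2.04 L.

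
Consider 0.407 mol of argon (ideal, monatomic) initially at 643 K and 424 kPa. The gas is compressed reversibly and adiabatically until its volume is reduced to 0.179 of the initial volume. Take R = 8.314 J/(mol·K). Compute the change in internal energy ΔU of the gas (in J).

V₁ = nRT₁/P₁ = 0.407×8.314×643/424 = 5.13 L.
Adiabatic: TV^(γ−1) = const ⇒ T₂ = 643×(5.59)^0.667 = 2020 K; PV^γ = const ⇒ P₂ = 7460 kPa.
For an ideal gas ΔU = nCvΔT with Cv = (3/2)R = 12.5 J/(mol·K).
ΔU = 0.407×12.5×(2020−643) = 7010 J.

7010 J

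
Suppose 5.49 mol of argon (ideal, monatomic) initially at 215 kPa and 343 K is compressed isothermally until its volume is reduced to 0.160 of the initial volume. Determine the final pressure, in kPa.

1340 kPa

V₁ = nRT₁/P₁ = 5.49×8.314×343/215 = 72.8 L.
Isothermal: T stays 343 K; PV = const ⇒ V₂ = 11.7 L, P₂ = 1340 kPa.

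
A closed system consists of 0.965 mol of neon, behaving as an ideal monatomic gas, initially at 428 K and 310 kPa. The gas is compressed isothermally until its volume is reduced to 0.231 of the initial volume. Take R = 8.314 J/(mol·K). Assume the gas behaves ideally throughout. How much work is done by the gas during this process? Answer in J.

-5030 J

V₁ = nRT₁/P₁ = 0.965×8.314×428/310 = 11.1 L.
Isothermal: T stays 428 K; PV = const ⇒ V₂ = 2.56 L, P₂ = 1340 kPa.
W = nRT ln(V₂/V₁) = 0.965×8.314×428×ln(0.231) = -5030 J.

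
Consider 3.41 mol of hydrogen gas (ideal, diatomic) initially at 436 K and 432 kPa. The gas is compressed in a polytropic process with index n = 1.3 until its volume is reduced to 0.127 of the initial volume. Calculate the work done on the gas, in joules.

V₁ = nRT₁/P₁ = 3.41×8.314×436/432 = 28.6 L.
Polytropic n=1.3: T₂ = T₁(V₁/V₂)^(n−1) = 436×(7.87)^0.30 = 810 K; P₂ = P₁(V₁/V₂)^n = 6320 kPa.
W = (P₁V₁−P₂V₂)/(n−1) = (432×28.6−6320×3.63)/0.30 = -35300 J.
Work done on the gas = −W_by = 35300 J.

35300 J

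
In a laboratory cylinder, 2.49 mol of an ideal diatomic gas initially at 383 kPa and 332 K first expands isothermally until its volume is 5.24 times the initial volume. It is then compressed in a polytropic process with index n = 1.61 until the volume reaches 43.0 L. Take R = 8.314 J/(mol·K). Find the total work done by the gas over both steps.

4490 J

V₁ = nRT₁/P₁ = 2.49×8.314×332/383 = 17.9 L.
Step 1 — Isothermal: T stays 332 K; PV = const ⇒ V₂ = 94.0 L, P₂ = 73.1 kPa.
ΔU = 0 (ideal gas, T constant).
W = nRT ln(V₂/V₁) = 2.49×8.314×332×ln(5.24) = 11400 J.
Q = ΔU + W = 11400 J.
State after step 1: P = 73.1 kPa, V = 94.0 L, T = 332 K.
Step 2 — Polytropic n=1.61: T₂ = T₁(V₁/V₂)^(n−1) = 332×(2.19)^0.61 = 535 K; P₂ = P₁(V₁/V₂)^n = 258 kPa.
W = (P₁V₁−P₂V₂)/(n−1) = (73.1×94.0−258×43.0)/0.61 = -6890 J.
ΔU = nCvΔT = 2.49×20.8×(535−332) = 10500 J.
Q = ΔU + W = 3620 J.
Net over both steps: W = 4490 J, Q = 15000 J, ΔU = 10500 J.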